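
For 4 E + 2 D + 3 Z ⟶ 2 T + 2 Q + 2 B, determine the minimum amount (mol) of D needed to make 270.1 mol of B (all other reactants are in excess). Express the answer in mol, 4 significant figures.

270.1 mol

n(B) = 270.1 mol
n(D) = (2/2) × 270.1 = 270.1 mol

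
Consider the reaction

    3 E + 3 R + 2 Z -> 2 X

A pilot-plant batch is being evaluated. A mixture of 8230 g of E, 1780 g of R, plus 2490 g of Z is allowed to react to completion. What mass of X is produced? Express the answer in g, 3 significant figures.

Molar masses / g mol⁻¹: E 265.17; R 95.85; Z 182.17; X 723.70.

n(E) = 8230 / 265.17 = 31.04 mol
n(R) = 1780 / 95.85 = 18.57 mol
n(Z) = 2490 / 182.17 = 13.67 mol
n/ν → E: 10.35, R: 6.190, Z: 6.835; R is limiting.
n(X) = (2/3) × 18.57 = 12.38 mol
mass = 12.38 × 723.70 = 8959 g

8960 g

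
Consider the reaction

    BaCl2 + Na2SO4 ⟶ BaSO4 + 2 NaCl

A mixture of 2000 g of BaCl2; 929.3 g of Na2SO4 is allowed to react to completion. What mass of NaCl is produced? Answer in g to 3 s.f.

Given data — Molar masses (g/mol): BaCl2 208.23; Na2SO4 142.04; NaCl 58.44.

n(BaCl2) = 2000 / 208.23 = 9.605 mol
n(Na2SO4) = 929.3 / 142.04 = 6.543 mol
n/ν → BaCl2: 9.605, Na2SO4: 6.543; Na2SO4 is limiting.
n(NaCl) = (2/1) × 6.543 = 13.09 mol
mass = 13.09 × 58.44 = 765.0 g

765 g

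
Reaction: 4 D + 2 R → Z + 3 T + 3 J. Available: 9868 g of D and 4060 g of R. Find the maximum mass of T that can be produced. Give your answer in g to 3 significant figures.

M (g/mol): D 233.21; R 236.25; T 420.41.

10800 g

n(D) = 9868 / 233.21 = 42.31 mol
n(R) = 4060 / 236.25 = 17.19 mol
n/ν for D = 42.31/4 = 10.58
n/ν for R = 17.19/2 = 8.595
Smallest n/ν is R → limiting reagent.
n(T) = (3/2) × 17.19 = 25.79 mol
mass = 25.79 × 420.41 = 10840 g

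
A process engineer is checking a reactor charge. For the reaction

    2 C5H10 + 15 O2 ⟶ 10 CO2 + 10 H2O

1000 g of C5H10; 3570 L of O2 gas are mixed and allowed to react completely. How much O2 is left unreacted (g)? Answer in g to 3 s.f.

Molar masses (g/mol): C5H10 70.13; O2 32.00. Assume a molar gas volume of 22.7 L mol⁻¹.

n(C5H10) = 1000 / 70.13 = 14.26 mol
n(O2) = 3570 / 22.7 = 157.3 mol
n/ν for C5H10 = 14.26/2 = 7.130
n/ν for O2 = 157.3/15 = 10.49
Smallest n/ν is C5H10 → limiting reagent.
O2 consumed = (15/2) × 14.26 = 107.0 mol
O2 remaining = 157.3 − 107.0 = 50.30 mol
mass = 50.30 × 32.00 = 1610 g

1610 g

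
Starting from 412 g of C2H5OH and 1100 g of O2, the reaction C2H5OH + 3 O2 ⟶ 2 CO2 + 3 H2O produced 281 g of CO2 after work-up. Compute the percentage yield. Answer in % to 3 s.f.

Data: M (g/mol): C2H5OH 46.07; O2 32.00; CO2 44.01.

n(C2H5OH) = 412.0 / 46.07 = 8.943 mol
n(O2) = 1100 / 32.00 = 34.38 mol
n/ν → C2H5OH: 8.943, O2: 11.46; C2H5OH is limiting.
theoretical n(CO2) = (2/1) × 8.943 = 17.89 mol → 787.3 g
% yield = 281 / 787.3 × 100 = 35.69 %

35.7 %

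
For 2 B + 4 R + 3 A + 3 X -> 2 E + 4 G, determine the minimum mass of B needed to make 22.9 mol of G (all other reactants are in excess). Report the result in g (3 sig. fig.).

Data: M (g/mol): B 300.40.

3440 g

n(G) = 22.90 mol
n(B) = (2/4) × 22.90 = 11.45 mol
mass = 11.45 × 300.40 = 3440 g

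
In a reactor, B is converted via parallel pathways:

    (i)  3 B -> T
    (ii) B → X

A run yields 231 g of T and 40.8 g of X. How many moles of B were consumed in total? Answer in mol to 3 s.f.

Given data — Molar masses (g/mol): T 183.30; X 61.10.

n(T) = 231 / 183.30 = 1.260 mol
n(X) = 40.8 / 61.10 = 0.6678 mol
n(B) via (i) = (3/1)×1.260 = 3.780 mol
n(B) via (ii) = (1/1)×0.6678 = 0.6678 mol
total n(B) = 3.780 + 0.6678 = 4.448 mol

4.45 mol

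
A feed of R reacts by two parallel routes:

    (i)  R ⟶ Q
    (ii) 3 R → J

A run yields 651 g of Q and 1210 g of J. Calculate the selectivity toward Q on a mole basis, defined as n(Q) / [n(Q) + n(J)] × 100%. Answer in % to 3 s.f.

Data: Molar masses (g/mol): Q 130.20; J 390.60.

n(Q) = 651 / 130.20 = 5.000 mol
n(J) = 1210 / 390.60 = 3.098 mol
selectivity = 5.000/(5.000+3.098) × 100 = 61.74 %

61.7 %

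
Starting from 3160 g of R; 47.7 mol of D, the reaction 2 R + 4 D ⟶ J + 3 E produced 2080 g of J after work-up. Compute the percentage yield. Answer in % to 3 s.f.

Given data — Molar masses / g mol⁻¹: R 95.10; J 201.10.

n(R) = 3160 / 95.10 = 33.23 mol
n(D) = 47.70 mol
n/ν → R: 16.62, D: 11.93; D is limiting.
theoretical n(J) = (1/4) × 47.70 = 11.93 mol → 2399 g
% yield = 2080 / 2399 × 100 = 86.70 %

86.7 %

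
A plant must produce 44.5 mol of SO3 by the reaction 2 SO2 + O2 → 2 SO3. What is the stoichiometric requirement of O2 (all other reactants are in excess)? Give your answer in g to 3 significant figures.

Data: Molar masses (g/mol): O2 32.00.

n(SO3) = 44.50 mol
n(O2) = (1/2) × 44.50 = 22.25 mol
mass = 22.25 × 32.00 = 712.0 g

712 g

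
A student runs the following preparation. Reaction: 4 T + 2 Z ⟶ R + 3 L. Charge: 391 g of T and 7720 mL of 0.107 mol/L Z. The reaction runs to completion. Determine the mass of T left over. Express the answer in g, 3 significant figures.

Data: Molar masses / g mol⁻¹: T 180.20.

n(T) = 391.0 / 180.20 = 2.170 mol
n(Z) = 0.107 × 7720/1000 = 0.8260 mol
n/ν for T = 2.170/4 = 0.5425
n/ν for Z = 0.8260/2 = 0.4130
Smallest n/ν is Z → limiting reagent.
T consumed = (4/2) × 0.8260 = 1.652 mol
T remaining = 2.170 − 1.652 = 0.5180 mol
mass = 0.5180 × 180.20 = 93.34 g

93.3 g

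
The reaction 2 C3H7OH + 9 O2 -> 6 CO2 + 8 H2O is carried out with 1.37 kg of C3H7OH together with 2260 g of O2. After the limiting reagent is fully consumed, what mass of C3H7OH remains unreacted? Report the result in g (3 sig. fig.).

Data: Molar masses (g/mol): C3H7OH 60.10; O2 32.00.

n(C3H7OH) = 1.370×1000 / 60.10 = 22.80 mol
n(O2) = 2260 / 32.00 = 70.63 mol
n/ν for C3H7OH = 22.80/2 = 11.40
n/ν for O2 = 70.63/9 = 7.848
Smallest n/ν is O2 → limiting reagent.
C3H7OH consumed = (2/9) × 70.63 = 15.70 mol
C3H7OH remaining = 22.80 − 15.70 = 7.100 mol
mass = 7.100 × 60.10 = 426.7 g

427 g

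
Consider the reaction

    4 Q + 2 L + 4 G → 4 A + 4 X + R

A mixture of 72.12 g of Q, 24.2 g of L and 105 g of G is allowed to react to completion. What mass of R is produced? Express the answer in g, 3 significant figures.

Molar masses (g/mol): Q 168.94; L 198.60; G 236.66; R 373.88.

22.8 g

n(Q) = 72.12 / 168.94 = 0.4269 mol
n(L) = 24.20 / 198.60 = 0.1219 mol
n(G) = 105.0 / 236.66 = 0.4437 mol
n/ν for Q = 0.4269/4 = 0.1067
n/ν for L = 0.1219/2 = 0.06095
n/ν for G = 0.4437/4 = 0.1109
Smallest n/ν is L → limiting reagent.
n(R) = (1/2) × 0.1219 = 0.06095 mol
mass = 0.06095 × 373.88 = 22.79 g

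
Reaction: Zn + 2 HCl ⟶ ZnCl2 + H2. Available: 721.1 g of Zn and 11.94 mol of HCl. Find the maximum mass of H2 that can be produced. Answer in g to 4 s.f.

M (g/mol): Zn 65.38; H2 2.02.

n(Zn) = 721.1 / 65.38 = 11.03 mol
n(HCl) = 11.94 mol
n/ν for Zn = 11.03/1 = 11.03
n/ν for HCl = 11.94/2 = 5.970
Smallest n/ν is HCl → limiting reagent.
n(H2) = (1/2) × 11.94 = 5.970 mol
mass = 5.970 × 2.02 = 12.06 g

12.06 g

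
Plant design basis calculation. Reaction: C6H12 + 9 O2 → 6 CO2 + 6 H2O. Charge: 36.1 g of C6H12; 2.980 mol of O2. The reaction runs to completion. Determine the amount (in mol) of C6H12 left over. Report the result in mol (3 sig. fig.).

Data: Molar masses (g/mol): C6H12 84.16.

n(C6H12) = 36.10 / 84.16 = 0.4289 mol
n(O2) = 2.980 mol
n/ν for C6H12 = 0.4289/1 = 0.4289
n/ν for O2 = 2.980/9 = 0.3311
Smallest n/ν is O2 → limiting reagent.
C6H12 consumed = (1/9) × 2.980 = 0.3311 mol
C6H12 remaining = 0.4289 − 0.3311 = 0.09780 mol

0.0978 mol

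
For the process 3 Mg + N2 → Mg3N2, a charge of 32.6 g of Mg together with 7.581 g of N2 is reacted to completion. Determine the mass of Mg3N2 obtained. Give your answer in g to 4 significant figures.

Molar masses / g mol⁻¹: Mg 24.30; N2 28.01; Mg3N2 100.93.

n(Mg) = 32.60 / 24.30 = 1.342 mol
n(N2) = 7.581 / 28.01 = 0.2707 mol
n/ν for Mg = 1.342/3 = 0.4473
n/ν for N2 = 0.2707/1 = 0.2707
Smallest n/ν is N2 → limiting reagent.
n(Mg3N2) = (1/1) × 0.2707 = 0.2707 mol
mass = 0.2707 × 100.93 = 27.32 g

27.32 g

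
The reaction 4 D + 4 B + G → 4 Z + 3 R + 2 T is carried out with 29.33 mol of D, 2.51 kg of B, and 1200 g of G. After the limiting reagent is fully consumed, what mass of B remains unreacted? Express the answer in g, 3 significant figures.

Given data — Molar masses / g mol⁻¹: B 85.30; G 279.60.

1050 g

n(D) = 29.33 mol
n(B) = 2.510×1000 / 85.30 = 29.43 mol
n(G) = 1200 / 279.60 = 4.292 mol
n/ν for D = 29.33/4 = 7.333
n/ν for B = 29.43/4 = 7.358
n/ν for G = 4.292/1 = 4.292
Smallest n/ν is G → limiting reagent.
B consumed = (4/1) × 4.292 = 17.17 mol
B remaining = 29.43 − 17.17 = 12.26 mol
mass = 12.26 × 85.30 = 1046 g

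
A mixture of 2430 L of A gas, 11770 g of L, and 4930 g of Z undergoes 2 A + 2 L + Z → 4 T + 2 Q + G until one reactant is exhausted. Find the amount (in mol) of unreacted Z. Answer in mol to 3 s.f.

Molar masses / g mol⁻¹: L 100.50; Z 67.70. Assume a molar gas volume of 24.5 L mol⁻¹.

n(A) = 2430 / 24.5 = 99.18 mol
n(L) = 11770 / 100.50 = 117.1 mol
n(Z) = 4930 / 67.70 = 72.82 mol
n/ν for A = 99.18/2 = 49.59
n/ν for L = 117.1/2 = 58.55
n/ν for Z = 72.82/1 = 72.82
Smallest n/ν is A → limiting reagent.
Z consumed = (1/2) × 99.18 = 49.59 mol
Z remaining = 72.82 − 49.59 = 23.23 mol

23.2 mol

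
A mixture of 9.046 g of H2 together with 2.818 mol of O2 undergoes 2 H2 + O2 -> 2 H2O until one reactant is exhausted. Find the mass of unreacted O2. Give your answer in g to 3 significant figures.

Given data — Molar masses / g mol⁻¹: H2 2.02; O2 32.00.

n(H2) = 9.046 / 2.02 = 4.478 mol
n(O2) = 2.818 mol
n/ν → H2: 2.239, O2: 2.818; H2 is limiting.
O2 consumed = (1/2) × 4.478 = 2.239 mol
O2 remaining = 2.818 − 2.239 = 0.5790 mol
mass = 0.5790 × 32.00 = 18.53 g

18.5 g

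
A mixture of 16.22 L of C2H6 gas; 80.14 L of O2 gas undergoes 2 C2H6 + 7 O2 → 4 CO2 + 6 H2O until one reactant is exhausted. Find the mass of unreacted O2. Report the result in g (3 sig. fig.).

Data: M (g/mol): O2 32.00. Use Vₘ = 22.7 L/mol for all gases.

32.9 g

n(C2H6) = 16.22 / 22.7 = 0.7145 mol
n(O2) = 80.14 / 22.7 = 3.530 mol
n/ν for C2H6 = 0.7145/2 = 0.3573
n/ν for O2 = 3.530/7 = 0.5043
Smallest n/ν is C2H6 → limiting reagent.
O2 consumed = (7/2) × 0.7145 = 2.501 mol
O2 remaining = 3.530 − 2.501 = 1.029 mol
mass = 1.029 × 32.00 = 32.93 g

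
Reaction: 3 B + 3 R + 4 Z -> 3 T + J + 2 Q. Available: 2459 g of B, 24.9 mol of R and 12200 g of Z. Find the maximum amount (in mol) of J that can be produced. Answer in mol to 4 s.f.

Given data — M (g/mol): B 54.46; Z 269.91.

8.300 mol

n(B) = 2459 / 54.46 = 45.15 mol
n(R) = 24.90 mol
n(Z) = 12200 / 269.91 = 45.20 mol
n/ν → B: 15.05, R: 8.300, Z: 11.30; R is limiting.
n(J) = (1/3) × 24.90 = 8.300 mol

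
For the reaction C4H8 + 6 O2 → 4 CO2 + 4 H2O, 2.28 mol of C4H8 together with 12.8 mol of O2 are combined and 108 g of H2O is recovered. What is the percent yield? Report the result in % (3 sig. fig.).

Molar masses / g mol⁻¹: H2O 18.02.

70.2 %

n(C4H8) = 2.280 mol
n(O2) = 12.80 mol
n/ν → C4H8: 2.280, O2: 2.133; O2 is limiting.
theoretical n(H2O) = (4/6) × 12.80 = 8.533 mol → 153.8 g
% yield = 108 / 153.8 × 100 = 70.22 %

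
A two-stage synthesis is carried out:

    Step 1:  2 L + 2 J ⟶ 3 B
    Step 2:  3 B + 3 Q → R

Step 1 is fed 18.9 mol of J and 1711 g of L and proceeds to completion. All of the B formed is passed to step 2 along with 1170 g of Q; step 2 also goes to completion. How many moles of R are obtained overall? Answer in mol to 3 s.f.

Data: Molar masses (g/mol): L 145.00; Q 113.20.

Step 1:
n(J) = 18.90 mol
n(L) = 1711 / 145.00 = 11.80 mol
n/ν for J = 18.90/2 = 9.450
n/ν for L = 11.80/2 = 5.900
Smallest n/ν is L → limiting reagent.
n(B) produced = (3/2) × 11.80 = 17.70 mol
Step 2:
n(B) available = 17.70 mol
n(Q) = 1170 / 113.20 = 10.34 mol
n/ν for B = 17.70/3 = 5.900
n/ν for Q = 10.34/3 = 3.447
Smallest n/ν is Q → limiting reagent.
n(R) = (1/3) × 10.34 = 3.447 mol

3.45 mol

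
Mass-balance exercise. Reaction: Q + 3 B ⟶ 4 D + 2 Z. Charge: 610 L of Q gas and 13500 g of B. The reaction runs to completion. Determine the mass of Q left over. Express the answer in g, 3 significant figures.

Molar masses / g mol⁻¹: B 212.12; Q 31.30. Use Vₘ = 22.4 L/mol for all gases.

188 g

n(Q) = 610.0 / 22.4 = 27.23 mol
n(B) = 13500 / 212.12 = 63.64 mol
n/ν → Q: 27.23, B: 21.21; B is limiting.
Q consumed = (1/3) × 63.64 = 21.21 mol
Q remaining = 27.23 − 21.21 = 6.020 mol
mass = 6.020 × 31.30 = 188.4 g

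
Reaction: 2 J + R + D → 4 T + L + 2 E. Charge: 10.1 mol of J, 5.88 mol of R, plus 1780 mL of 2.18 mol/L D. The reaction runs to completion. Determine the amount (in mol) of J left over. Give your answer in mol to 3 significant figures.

2.34 mol

n(J) = 10.10 mol
n(R) = 5.880 mol
n(D) = 2.18 × 1780/1000 = 3.880 mol
n/ν → J: 5.050, R: 5.880, D: 3.880; D is limiting.
J consumed = (2/1) × 3.880 = 7.760 mol
J remaining = 10.10 − 7.760 = 2.340 mol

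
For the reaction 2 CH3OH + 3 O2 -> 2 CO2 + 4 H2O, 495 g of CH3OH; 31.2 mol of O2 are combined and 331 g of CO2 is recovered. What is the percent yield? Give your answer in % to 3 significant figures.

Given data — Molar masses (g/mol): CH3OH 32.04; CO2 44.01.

n(CH3OH) = 495.0 / 32.04 = 15.45 mol
n(O2) = 31.20 mol
n/ν → CH3OH: 7.725, O2: 10.40; CH3OH is limiting.
theoretical n(CO2) = (2/2) × 15.45 = 15.45 mol → 680.0 g
% yield = 331 / 680.0 × 100 = 48.68 %

48.7 %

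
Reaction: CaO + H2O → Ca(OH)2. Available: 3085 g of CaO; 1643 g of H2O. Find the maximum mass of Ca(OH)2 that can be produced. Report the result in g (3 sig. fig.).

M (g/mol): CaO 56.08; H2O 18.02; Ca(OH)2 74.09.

n(CaO) = 3085 / 56.08 = 55.01 mol
n(H2O) = 1643 / 18.02 = 91.18 mol
n/ν → CaO: 55.01, H2O: 91.18; CaO is limiting.
n(Ca(OH)2) = (1/1) × 55.01 = 55.01 mol
mass = 55.01 × 74.09 = 4076 g

4080 g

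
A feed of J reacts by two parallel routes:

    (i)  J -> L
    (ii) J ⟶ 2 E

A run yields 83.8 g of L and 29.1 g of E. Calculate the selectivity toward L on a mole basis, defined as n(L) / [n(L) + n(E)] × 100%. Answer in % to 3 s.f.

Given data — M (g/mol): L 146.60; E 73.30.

59.0 %

n(L) = 83.8 / 146.60 = 0.5716 mol
n(E) = 29.1 / 73.30 = 0.3970 mol
selectivity = 0.5716/(0.5716+0.3970) × 100 = 59.01 %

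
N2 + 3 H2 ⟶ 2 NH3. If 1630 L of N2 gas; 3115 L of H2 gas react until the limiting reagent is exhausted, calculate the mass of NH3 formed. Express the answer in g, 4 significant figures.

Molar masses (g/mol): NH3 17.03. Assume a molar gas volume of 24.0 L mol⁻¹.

1474 g

n(N2) = 1630 / 24.0 = 67.92 mol
n(H2) = 3115 / 24.0 = 129.8 mol
n/ν for N2 = 67.92/1 = 67.92
n/ν for H2 = 129.8/3 = 43.27
Smallest n/ν is H2 → limiting reagent.
n(NH3) = (2/3) × 129.8 = 86.53 mol
mass = 86.53 × 17.03 = 1474 g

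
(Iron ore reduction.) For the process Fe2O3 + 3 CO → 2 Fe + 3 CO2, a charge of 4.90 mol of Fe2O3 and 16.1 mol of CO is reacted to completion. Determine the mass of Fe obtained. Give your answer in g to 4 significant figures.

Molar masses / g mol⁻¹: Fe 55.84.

547.2 g

n(Fe2O3) = 4.900 mol
n(CO) = 16.10 mol
n/ν for Fe2O3 = 4.900/1 = 4.900
n/ν for CO = 16.10/3 = 5.367
Smallest n/ν is Fe2O3 → limiting reagent.
n(Fe) = (2/1) × 4.900 = 9.800 mol
mass = 9.800 × 55.84 = 547.2 g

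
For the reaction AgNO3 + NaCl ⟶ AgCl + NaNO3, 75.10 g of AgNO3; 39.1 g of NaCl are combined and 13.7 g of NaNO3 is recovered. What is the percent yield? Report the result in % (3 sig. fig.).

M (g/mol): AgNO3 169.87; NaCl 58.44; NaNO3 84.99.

36.5 %

n(AgNO3) = 75.10 / 169.87 = 0.4421 mol
n(NaCl) = 39.10 / 58.44 = 0.6691 mol
n/ν for AgNO3 = 0.4421/1 = 0.4421
n/ν for NaCl = 0.6691/1 = 0.6691
Smallest n/ν is AgNO3 → limiting reagent.
theoretical n(NaNO3) = (1/1) × 0.4421 = 0.4421 mol → 37.57 g
% yield = 13.7 / 37.57 × 100 = 36.47 %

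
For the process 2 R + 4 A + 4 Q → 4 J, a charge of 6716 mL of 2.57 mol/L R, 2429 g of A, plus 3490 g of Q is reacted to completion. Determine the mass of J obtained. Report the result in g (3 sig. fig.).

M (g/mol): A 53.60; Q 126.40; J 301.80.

n(R) = 2.57 × 6716/1000 = 17.26 mol
n(A) = 2429 / 53.60 = 45.32 mol
n(Q) = 3490 / 126.40 = 27.61 mol
n/ν for R = 17.26/2 = 8.630
n/ν for A = 45.32/4 = 11.33
n/ν for Q = 27.61/4 = 6.903
Smallest n/ν is Q → limiting reagent.
n(J) = (4/4) × 27.61 = 27.61 mol
mass = 27.61 × 301.80 = 8333 g

8330 g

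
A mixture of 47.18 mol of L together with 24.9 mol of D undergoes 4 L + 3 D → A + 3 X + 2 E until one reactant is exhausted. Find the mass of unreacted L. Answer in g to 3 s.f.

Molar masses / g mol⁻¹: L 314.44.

4400 g

n(L) = 47.18 mol
n(D) = 24.90 mol
n/ν for L = 47.18/4 = 11.80
n/ν for D = 24.90/3 = 8.300
Smallest n/ν is D → limiting reagent.
L consumed = (4/3) × 24.90 = 33.20 mol
L remaining = 47.18 − 33.20 = 13.98 mol
mass = 13.98 × 314.44 = 4396 g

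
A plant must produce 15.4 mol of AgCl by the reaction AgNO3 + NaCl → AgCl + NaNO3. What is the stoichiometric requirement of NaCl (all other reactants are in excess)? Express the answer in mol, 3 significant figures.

15.4 mol

n(AgCl) = 15.40 mol
n(NaCl) = (1/1) × 15.40 = 15.40 mol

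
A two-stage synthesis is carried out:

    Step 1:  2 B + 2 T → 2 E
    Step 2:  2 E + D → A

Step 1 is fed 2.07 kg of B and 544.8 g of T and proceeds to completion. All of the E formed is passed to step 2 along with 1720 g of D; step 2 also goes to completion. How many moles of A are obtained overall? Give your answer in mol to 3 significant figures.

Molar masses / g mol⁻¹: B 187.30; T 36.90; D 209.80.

5.53 mol

Step 1:
n(B) = 2.070×1000 / 187.30 = 11.05 mol
n(T) = 544.8 / 36.90 = 14.76 mol
n/ν for B = 11.05/2 = 5.525
n/ν for T = 14.76/2 = 7.380
Smallest n/ν is B → limiting reagent.
n(E) produced = (2/2) × 11.05 = 11.05 mol
Step 2:
n(E) available = 11.05 mol
n(D) = 1720 / 209.80 = 8.198 mol
n/ν for E = 11.05/2 = 5.525
n/ν for D = 8.198/1 = 8.198
Smallest n/ν is E → limiting reagent.
n(A) = (1/2) × 11.05 = 5.525 mol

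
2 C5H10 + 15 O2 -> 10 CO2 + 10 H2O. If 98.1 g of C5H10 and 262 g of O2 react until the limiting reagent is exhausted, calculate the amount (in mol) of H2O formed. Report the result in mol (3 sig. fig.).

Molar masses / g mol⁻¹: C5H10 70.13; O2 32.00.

5.46 mol

n(C5H10) = 98.10 / 70.13 = 1.399 mol
n(O2) = 262.0 / 32.00 = 8.188 mol
n/ν → C5H10: 0.6995, O2: 0.5459; O2 is limiting.
n(H2O) = (10/15) × 8.188 = 5.459 mol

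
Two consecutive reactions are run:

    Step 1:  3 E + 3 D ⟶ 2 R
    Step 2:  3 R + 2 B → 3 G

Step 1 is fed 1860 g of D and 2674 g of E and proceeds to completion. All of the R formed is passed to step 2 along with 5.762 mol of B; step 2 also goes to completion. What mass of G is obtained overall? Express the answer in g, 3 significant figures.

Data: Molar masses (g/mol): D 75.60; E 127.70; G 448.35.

3880 g

Step 1:
n(D) = 1860 / 75.60 = 24.60 mol
n(E) = 2674 / 127.70 = 20.94 mol
n/ν → D: 8.200, E: 6.980; E is limiting.
n(R) produced = (2/3) × 20.94 = 13.96 mol
Step 2:
n(R) available = 13.96 mol
n(B) = 5.762 mol
n/ν → R: 4.653, B: 2.881; B is limiting.
n(G) = (3/2) × 5.762 = 8.643 mol
mass = 8.643 × 448.35 = 3875 g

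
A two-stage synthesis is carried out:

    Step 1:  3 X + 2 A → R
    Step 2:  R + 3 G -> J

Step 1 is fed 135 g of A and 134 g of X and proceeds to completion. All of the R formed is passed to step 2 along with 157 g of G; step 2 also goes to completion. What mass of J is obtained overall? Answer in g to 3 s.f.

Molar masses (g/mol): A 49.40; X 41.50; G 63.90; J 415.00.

Step 1:
n(A) = 135.0 / 49.40 = 2.733 mol
n(X) = 134.0 / 41.50 = 3.229 mol
n/ν for A = 2.733/2 = 1.367
n/ν for X = 3.229/3 = 1.076
Smallest n/ν is X → limiting reagent.
n(R) produced = (1/3) × 3.229 = 1.076 mol
Step 2:
n(R) available = 1.076 mol
n(G) = 157.0 / 63.90 = 2.457 mol
n/ν for R = 1.076/1 = 1.076
n/ν for G = 2.457/3 = 0.8190
Smallest n/ν is G → limiting reagent.
n(J) = (1/3) × 2.457 = 0.8190 mol
mass = 0.8190 × 415.00 = 339.9 g

340 g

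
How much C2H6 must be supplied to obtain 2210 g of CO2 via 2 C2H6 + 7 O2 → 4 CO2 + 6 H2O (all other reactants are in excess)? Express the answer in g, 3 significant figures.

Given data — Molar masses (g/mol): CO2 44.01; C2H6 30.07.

n(CO2) = 2210 / 44.01 = 50.22 mol
n(C2H6) = (2/4) × 50.22 = 25.11 mol
mass = 25.11 × 30.07 = 755.1 g

755 g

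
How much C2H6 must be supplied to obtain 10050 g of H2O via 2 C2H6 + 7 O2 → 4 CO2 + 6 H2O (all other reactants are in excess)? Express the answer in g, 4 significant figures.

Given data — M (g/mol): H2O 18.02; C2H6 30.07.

n(H2O) = 10050 / 18.02 = 557.7 mol
n(C2H6) = (2/6) × 557.7 = 185.9 mol
mass = 185.9 × 30.07 = 5590 g

5590 g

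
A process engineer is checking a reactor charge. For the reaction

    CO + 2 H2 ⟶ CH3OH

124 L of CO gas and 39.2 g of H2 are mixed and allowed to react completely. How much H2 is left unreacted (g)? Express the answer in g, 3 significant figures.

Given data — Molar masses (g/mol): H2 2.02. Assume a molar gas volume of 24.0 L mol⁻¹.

18.3 g

n(CO) = 124.0 / 24.0 = 5.167 mol
n(H2) = 39.20 / 2.02 = 19.41 mol
n/ν for CO = 5.167/1 = 5.167
n/ν for H2 = 19.41/2 = 9.705
Smallest n/ν is CO → limiting reagent.
H2 consumed = (2/1) × 5.167 = 10.33 mol
H2 remaining = 19.41 − 10.33 = 9.080 mol
mass = 9.080 × 2.02 = 18.34 g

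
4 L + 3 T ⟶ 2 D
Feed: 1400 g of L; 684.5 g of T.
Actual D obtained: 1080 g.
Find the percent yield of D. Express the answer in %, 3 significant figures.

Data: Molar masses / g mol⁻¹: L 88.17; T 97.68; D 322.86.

71.6 %

n(L) = 1400 / 88.17 = 15.88 mol
n(T) = 684.5 / 97.68 = 7.008 mol
n/ν for L = 15.88/4 = 3.970
n/ν for T = 7.008/3 = 2.336
Smallest n/ν is T → limiting reagent.
theoretical n(D) = (2/3) × 7.008 = 4.672 mol → 1508 g
% yield = 1080 / 1508 × 100 = 71.62 %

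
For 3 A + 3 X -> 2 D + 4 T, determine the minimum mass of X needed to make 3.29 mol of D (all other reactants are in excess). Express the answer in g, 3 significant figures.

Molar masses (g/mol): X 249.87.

1230 g

n(D) = 3.290 mol
n(X) = (3/2) × 3.290 = 4.935 mol
mass = 4.935 × 249.87 = 1233 g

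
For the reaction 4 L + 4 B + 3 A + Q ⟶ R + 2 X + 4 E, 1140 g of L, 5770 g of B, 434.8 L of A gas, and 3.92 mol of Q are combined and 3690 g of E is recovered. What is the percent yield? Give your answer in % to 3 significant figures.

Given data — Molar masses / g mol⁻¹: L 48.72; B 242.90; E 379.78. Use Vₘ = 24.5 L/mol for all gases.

62.0 %

n(L) = 1140 / 48.72 = 23.40 mol
n(B) = 5770 / 242.90 = 23.75 mol
n(A) = 434.8 / 24.5 = 17.75 mol
n(Q) = 3.920 mol
n/ν → L: 5.850, B: 5.938, A: 5.917, Q: 3.920; Q is limiting.
theoretical n(E) = (4/1) × 3.920 = 15.68 mol → 5955 g
% yield = 3690 / 5955 × 100 = 61.96 %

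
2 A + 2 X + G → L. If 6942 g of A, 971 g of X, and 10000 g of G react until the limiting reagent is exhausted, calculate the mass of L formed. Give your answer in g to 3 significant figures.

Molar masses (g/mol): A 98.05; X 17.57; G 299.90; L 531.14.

14700 g

n(A) = 6942 / 98.05 = 70.80 mol
n(X) = 971.0 / 17.57 = 55.26 mol
n(G) = 10000 / 299.90 = 33.34 mol
n/ν → A: 35.40, X: 27.63, G: 33.34; X is limiting.
n(L) = (1/2) × 55.26 = 27.63 mol
mass = 27.63 × 531.14 = 14680 g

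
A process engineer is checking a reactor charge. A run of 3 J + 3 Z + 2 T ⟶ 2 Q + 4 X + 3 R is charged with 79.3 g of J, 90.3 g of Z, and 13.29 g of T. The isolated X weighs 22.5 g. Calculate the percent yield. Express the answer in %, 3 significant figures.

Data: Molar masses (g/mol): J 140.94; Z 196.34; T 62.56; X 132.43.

40.0 %

n(J) = 79.30 / 140.94 = 0.5627 mol
n(Z) = 90.30 / 196.34 = 0.4599 mol
n(T) = 13.29 / 62.56 = 0.2124 mol
n/ν for J = 0.5627/3 = 0.1876
n/ν for Z = 0.4599/3 = 0.1533
n/ν for T = 0.2124/2 = 0.1062
Smallest n/ν is T → limiting reagent.
theoretical n(X) = (4/2) × 0.2124 = 0.4248 mol → 56.26 g
% yield = 22.5 / 56.26 × 100 = 39.99 %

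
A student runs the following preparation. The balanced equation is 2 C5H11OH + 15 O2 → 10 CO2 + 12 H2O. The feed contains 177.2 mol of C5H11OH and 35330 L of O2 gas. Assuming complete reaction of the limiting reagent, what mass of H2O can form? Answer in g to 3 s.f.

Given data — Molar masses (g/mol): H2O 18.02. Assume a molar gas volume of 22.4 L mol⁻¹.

n(C5H11OH) = 177.2 mol
n(O2) = 35330 / 22.4 = 1577 mol
n/ν for C5H11OH = 177.2/2 = 88.60
n/ν for O2 = 1577/15 = 105.1
Smallest n/ν is C5H11OH → limiting reagent.
n(H2O) = (12/2) × 177.2 = 1063 mol
mass = 1063 × 18.02 = 19160 g

19200 g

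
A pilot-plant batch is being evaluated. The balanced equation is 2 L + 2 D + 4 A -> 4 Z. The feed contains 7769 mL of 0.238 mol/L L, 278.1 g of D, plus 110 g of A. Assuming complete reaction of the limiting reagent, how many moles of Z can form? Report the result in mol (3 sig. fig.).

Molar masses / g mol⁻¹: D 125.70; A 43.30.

2.54 mol

n(L) = 0.238 × 7769/1000 = 1.849 mol
n(D) = 278.1 / 125.70 = 2.212 mol
n(A) = 110.0 / 43.30 = 2.540 mol
n/ν for L = 1.849/2 = 0.9245
n/ν for D = 2.212/2 = 1.106
n/ν for A = 2.540/4 = 0.6350
Smallest n/ν is A → limiting reagent.
n(Z) = (4/4) × 2.540 = 2.540 mol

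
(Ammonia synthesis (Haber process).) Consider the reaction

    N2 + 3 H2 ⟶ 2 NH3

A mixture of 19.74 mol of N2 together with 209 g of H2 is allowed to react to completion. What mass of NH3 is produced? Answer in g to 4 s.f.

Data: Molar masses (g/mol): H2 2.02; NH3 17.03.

n(N2) = 19.74 mol
n(H2) = 209.0 / 2.02 = 103.5 mol
n/ν → N2: 19.74, H2: 34.50; N2 is limiting.
n(NH3) = (2/1) × 19.74 = 39.48 mol
mass = 39.48 × 17.03 = 672.3 g

672.3 g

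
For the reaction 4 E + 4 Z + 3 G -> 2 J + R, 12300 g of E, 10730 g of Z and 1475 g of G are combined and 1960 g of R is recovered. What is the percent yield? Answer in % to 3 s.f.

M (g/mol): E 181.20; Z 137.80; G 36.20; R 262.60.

55.0 %

n(E) = 12300 / 181.20 = 67.88 mol
n(Z) = 10730 / 137.80 = 77.87 mol
n(G) = 1475 / 36.20 = 40.75 mol
n/ν for E = 67.88/4 = 16.97
n/ν for Z = 77.87/4 = 19.47
n/ν for G = 40.75/3 = 13.58
Smallest n/ν is G → limiting reagent.
theoretical n(R) = (1/3) × 40.75 = 13.58 mol → 3566 g
% yield = 1960 / 3566 × 100 = 54.96 %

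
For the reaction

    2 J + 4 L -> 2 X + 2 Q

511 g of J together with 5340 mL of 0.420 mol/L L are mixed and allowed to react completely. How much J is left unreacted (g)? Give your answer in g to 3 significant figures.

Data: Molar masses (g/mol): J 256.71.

n(J) = 511.0 / 256.71 = 1.991 mol
n(L) = 0.420 × 5340/1000 = 2.243 mol
n/ν for J = 1.991/2 = 0.9955
n/ν for L = 2.243/4 = 0.5608
Smallest n/ν is L → limiting reagent.
J consumed = (2/4) × 2.243 = 1.122 mol
J remaining = 1.991 − 1.122 = 0.8690 mol
mass = 0.8690 × 256.71 = 223.1 g

223 g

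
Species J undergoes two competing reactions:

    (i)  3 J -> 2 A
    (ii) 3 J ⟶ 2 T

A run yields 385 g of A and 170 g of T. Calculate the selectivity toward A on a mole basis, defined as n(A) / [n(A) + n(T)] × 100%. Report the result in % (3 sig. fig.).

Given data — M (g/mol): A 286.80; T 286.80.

n(A) = 385 / 286.80 = 1.342 mol
n(T) = 170 / 286.80 = 0.5927 mol
selectivity = 1.342/(1.342+0.5927) × 100 = 69.36 %

69.4 %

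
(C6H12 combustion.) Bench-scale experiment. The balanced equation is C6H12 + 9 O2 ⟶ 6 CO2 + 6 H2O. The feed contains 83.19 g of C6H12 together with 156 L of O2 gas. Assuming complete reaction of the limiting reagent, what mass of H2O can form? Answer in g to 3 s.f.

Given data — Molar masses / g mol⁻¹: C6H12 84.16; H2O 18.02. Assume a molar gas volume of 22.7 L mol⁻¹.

82.6 g

n(C6H12) = 83.19 / 84.16 = 0.9885 mol
n(O2) = 156.0 / 22.7 = 6.872 mol
n/ν → C6H12: 0.9885, O2: 0.7636; O2 is limiting.
n(H2O) = (6/9) × 6.872 = 4.581 mol
mass = 4.581 × 18.02 = 82.55 g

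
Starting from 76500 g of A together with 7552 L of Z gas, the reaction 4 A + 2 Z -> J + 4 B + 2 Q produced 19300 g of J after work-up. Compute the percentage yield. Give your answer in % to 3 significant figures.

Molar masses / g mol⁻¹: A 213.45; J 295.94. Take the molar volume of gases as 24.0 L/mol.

72.8 %

n(A) = 76500 / 213.45 = 358.4 mol
n(Z) = 7552 / 24.0 = 314.7 mol
n/ν for A = 358.4/4 = 89.60
n/ν for Z = 314.7/2 = 157.4
Smallest n/ν is A → limiting reagent.
theoretical n(J) = (1/4) × 358.4 = 89.60 mol → 26520 g
% yield = 19300 / 26520 × 100 = 72.78 %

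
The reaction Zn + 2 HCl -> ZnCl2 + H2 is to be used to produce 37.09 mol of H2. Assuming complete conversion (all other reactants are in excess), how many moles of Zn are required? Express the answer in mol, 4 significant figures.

n(H2) = 37.09 mol
n(Zn) = (1/1) × 37.09 = 37.09 mol

37.09 mol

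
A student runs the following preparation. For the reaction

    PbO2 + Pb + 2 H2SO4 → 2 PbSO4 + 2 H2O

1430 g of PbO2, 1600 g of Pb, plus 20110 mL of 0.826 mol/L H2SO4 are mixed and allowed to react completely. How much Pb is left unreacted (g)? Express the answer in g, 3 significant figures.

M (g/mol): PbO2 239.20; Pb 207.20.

n(PbO2) = 1430 / 239.20 = 5.978 mol
n(Pb) = 1600 / 207.20 = 7.722 mol
n(H2SO4) = 0.826 × 20110/1000 = 16.61 mol
n/ν → PbO2: 5.978, Pb: 7.722, H2SO4: 8.305; PbO2 is limiting.
Pb consumed = (1/1) × 5.978 = 5.978 mol
Pb remaining = 7.722 − 5.978 = 1.744 mol
mass = 1.744 × 207.20 = 361.4 g

361 g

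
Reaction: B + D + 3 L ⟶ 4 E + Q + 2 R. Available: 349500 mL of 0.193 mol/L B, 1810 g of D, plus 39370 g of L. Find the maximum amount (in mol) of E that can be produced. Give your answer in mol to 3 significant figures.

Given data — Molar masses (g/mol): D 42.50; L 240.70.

170 mol

n(B) = 0.193 × 349500/1000 = 67.45 mol
n(D) = 1810 / 42.50 = 42.59 mol
n(L) = 39370 / 240.70 = 163.6 mol
n/ν → B: 67.45, D: 42.59, L: 54.53; D is limiting.
n(E) = (4/1) × 42.59 = 170.4 mol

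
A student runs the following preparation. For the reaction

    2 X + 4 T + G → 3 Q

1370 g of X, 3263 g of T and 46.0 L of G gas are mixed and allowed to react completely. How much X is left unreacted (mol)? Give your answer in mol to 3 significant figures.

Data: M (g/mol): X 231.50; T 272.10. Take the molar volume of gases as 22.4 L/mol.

n(X) = 1370 / 231.50 = 5.918 mol
n(T) = 3263 / 272.10 = 11.99 mol
n(G) = 46.00 / 22.4 = 2.054 mol
n/ν for X = 5.918/2 = 2.959
n/ν for T = 11.99/4 = 2.998
n/ν for G = 2.054/1 = 2.054
Smallest n/ν is G → limiting reagent.
X consumed = (2/1) × 2.054 = 4.108 mol
X remaining = 5.918 − 4.108 = 1.810 mol

1.81 mol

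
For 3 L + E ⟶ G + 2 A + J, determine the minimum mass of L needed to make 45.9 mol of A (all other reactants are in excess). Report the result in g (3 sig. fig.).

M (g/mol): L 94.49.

n(A) = 45.90 mol
n(L) = (3/2) × 45.90 = 68.85 mol
mass = 68.85 × 94.49 = 6506 g

6510 g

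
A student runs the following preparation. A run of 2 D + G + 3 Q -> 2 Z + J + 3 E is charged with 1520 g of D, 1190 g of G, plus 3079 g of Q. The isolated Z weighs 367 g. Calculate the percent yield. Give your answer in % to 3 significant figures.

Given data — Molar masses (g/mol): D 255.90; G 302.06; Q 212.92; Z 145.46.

42.5 %

n(D) = 1520 / 255.90 = 5.940 mol
n(G) = 1190 / 302.06 = 3.940 mol
n(Q) = 3079 / 212.92 = 14.46 mol
n/ν for D = 5.940/2 = 2.970
n/ν for G = 3.940/1 = 3.940
n/ν for Q = 14.46/3 = 4.820
Smallest n/ν is D → limiting reagent.
theoretical n(Z) = (2/2) × 5.940 = 5.940 mol → 864.0 g
% yield = 367 / 864.0 × 100 = 42.48 %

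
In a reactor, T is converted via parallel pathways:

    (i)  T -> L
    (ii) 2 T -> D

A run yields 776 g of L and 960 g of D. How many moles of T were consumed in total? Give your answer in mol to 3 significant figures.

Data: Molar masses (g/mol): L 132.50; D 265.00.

n(L) = 776 / 132.50 = 5.857 mol
n(D) = 960 / 265.00 = 3.623 mol
n(T) via (i) = (1/1)×5.857 = 5.857 mol
n(T) via (ii) = (2/1)×3.623 = 7.246 mol
total n(T) = 5.857 + 7.246 = 13.10 mol

13.1 mol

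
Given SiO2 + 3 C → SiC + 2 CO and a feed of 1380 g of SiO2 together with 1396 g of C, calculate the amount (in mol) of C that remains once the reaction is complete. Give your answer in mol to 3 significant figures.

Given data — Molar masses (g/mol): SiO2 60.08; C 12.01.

47.3 mol

n(SiO2) = 1380 / 60.08 = 22.97 mol
n(C) = 1396 / 12.01 = 116.2 mol
n/ν → SiO2: 22.97, C: 38.73; SiO2 is limiting.
C consumed = (3/1) × 22.97 = 68.91 mol
C remaining = 116.2 − 68.91 = 47.29 mol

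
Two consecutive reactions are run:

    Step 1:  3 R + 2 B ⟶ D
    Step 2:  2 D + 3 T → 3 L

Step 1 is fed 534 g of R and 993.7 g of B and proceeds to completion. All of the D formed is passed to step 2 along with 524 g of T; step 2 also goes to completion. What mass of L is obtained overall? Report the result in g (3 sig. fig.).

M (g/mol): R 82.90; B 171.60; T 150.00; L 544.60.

1750 g

Step 1:
n(R) = 534.0 / 82.90 = 6.441 mol
n(B) = 993.7 / 171.60 = 5.791 mol
n/ν → R: 2.147, B: 2.896; R is limiting.
n(D) produced = (1/3) × 6.441 = 2.147 mol
Step 2:
n(D) available = 2.147 mol
n(T) = 524.0 / 150.00 = 3.493 mol
n/ν → D: 1.074, T: 1.164; D is limiting.
n(L) = (3/2) × 2.147 = 3.221 mol
mass = 3.221 × 544.60 = 1754 g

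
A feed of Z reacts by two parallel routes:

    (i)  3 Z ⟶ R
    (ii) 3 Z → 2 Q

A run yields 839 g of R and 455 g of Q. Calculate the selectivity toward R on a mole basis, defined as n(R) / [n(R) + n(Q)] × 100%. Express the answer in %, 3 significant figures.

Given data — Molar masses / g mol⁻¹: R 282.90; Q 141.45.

n(R) = 839 / 282.90 = 2.966 mol
n(Q) = 455 / 141.45 = 3.217 mol
selectivity = 2.966/(2.966+3.217) × 100 = 47.97 %

48.0 %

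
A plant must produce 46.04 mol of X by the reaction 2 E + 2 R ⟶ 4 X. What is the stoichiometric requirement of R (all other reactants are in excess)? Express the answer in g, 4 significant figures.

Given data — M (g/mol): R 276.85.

6373 g

n(X) = 46.04 mol
n(R) = (2/4) × 46.04 = 23.02 mol
mass = 23.02 × 276.85 = 6373 g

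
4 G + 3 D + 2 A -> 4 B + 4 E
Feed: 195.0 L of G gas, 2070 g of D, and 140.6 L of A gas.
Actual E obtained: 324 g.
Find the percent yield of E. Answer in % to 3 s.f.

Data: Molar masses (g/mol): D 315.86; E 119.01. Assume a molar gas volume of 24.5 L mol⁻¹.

n(G) = 195.0 / 24.5 = 7.959 mol
n(D) = 2070 / 315.86 = 6.554 mol
n(A) = 140.6 / 24.5 = 5.739 mol
n/ν → G: 1.990, D: 2.185, A: 2.870; G is limiting.
theoretical n(E) = (4/4) × 7.959 = 7.959 mol → 947.2 g
% yield = 324 / 947.2 × 100 = 34.21 %

34.2 %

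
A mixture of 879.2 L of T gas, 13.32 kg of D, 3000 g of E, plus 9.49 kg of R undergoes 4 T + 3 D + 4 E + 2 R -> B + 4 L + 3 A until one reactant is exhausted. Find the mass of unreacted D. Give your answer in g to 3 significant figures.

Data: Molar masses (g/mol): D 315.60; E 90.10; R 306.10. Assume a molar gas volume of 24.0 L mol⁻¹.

5440 g

n(T) = 879.2 / 24.0 = 36.63 mol
n(D) = 13.32×1000 / 315.60 = 42.21 mol
n(E) = 3000 / 90.10 = 33.30 mol
n(R) = 9.490×1000 / 306.10 = 31.00 mol
n/ν for T = 36.63/4 = 9.158
n/ν for D = 42.21/3 = 14.07
n/ν for E = 33.30/4 = 8.325
n/ν for R = 31.00/2 = 15.50
Smallest n/ν is E → limiting reagent.
D consumed = (3/4) × 33.30 = 24.98 mol
D remaining = 42.21 − 24.98 = 17.23 mol
mass = 17.23 × 315.60 = 5438 g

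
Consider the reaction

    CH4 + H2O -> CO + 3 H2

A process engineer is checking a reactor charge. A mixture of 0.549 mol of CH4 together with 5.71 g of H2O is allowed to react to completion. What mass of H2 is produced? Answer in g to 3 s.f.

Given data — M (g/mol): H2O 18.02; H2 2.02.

1.92 g

n(CH4) = 0.5490 mol
n(H2O) = 5.710 / 18.02 = 0.3169 mol
n/ν for CH4 = 0.5490/1 = 0.5490
n/ν for H2O = 0.3169/1 = 0.3169
Smallest n/ν is H2O → limiting reagent.
n(H2) = (3/1) × 0.3169 = 0.9507 mol
mass = 0.9507 × 2.02 = 1.920 g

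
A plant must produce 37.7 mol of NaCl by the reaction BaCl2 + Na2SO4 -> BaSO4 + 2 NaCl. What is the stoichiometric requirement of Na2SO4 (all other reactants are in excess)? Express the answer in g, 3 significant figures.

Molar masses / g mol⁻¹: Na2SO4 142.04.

n(NaCl) = 37.70 mol
n(Na2SO4) = (1/2) × 37.70 = 18.85 mol
mass = 18.85 × 142.04 = 2677 g

2680 g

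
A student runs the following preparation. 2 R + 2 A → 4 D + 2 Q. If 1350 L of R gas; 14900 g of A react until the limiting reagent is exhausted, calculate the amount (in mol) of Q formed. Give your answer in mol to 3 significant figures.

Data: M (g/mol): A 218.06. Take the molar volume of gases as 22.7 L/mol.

n(R) = 1350 / 22.7 = 59.47 mol
n(A) = 14900 / 218.06 = 68.33 mol
n/ν for R = 59.47/2 = 29.74
n/ν for A = 68.33/2 = 34.17
Smallest n/ν is R → limiting reagent.
n(Q) = (2/2) × 59.47 = 59.47 mol

59.5 mol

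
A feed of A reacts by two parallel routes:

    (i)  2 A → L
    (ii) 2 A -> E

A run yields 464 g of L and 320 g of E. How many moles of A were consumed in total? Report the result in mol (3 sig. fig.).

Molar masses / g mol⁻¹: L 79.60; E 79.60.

19.7 mol

n(L) = 464 / 79.60 = 5.829 mol
n(E) = 320 / 79.60 = 4.020 mol
n(A) via (i) = (2/1)×5.829 = 11.66 mol
n(A) via (ii) = (2/1)×4.020 = 8.040 mol
total n(A) = 11.66 + 8.040 = 19.70 mol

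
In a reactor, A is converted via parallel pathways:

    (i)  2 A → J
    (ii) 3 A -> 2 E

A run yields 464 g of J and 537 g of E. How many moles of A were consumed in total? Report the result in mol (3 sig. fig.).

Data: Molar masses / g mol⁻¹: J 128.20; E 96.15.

n(J) = 464 / 128.20 = 3.619 mol
n(E) = 537 / 96.15 = 5.585 mol
n(A) via (i) = (2/1)×3.619 = 7.238 mol
n(A) via (ii) = (3/2)×5.585 = 8.378 mol
total n(A) = 7.238 + 8.378 = 15.62 mol

15.6 mol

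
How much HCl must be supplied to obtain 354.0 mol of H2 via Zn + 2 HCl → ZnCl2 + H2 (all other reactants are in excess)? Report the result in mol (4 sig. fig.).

708.0 mol

n(H2) = 354.0 mol
n(HCl) = (2/1) × 354.0 = 708.0 mol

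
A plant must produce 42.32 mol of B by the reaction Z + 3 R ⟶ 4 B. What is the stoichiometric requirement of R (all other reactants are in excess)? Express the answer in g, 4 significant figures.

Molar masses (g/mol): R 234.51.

n(B) = 42.32 mol
n(R) = (3/4) × 42.32 = 31.74 mol
mass = 31.74 × 234.51 = 7443 g

7443 g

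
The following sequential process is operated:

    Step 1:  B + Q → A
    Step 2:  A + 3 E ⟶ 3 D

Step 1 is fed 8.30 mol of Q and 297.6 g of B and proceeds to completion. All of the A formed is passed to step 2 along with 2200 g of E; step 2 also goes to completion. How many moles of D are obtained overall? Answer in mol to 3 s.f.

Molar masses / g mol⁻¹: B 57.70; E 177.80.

12.4 mol

Step 1:
n(Q) = 8.300 mol
n(B) = 297.6 / 57.70 = 5.158 mol
n/ν → Q: 8.300, B: 5.158; B is limiting.
n(A) produced = (1/1) × 5.158 = 5.158 mol
Step 2:
n(A) available = 5.158 mol
n(E) = 2200 / 177.80 = 12.37 mol
n/ν → A: 5.158, E: 4.123; E is limiting.
n(D) = (3/3) × 12.37 = 12.37 mol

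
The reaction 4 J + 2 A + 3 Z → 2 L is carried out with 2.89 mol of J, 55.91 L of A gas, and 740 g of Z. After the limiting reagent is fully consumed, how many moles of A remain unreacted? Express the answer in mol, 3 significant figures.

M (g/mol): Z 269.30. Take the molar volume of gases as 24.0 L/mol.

0.885 mol

n(J) = 2.890 mol
n(A) = 55.91 / 24.0 = 2.330 mol
n(Z) = 740.0 / 269.30 = 2.748 mol
n/ν for J = 2.890/4 = 0.7225
n/ν for A = 2.330/2 = 1.165
n/ν for Z = 2.748/3 = 0.9160
Smallest n/ν is J → limiting reagent.
A consumed = (2/4) × 2.890 = 1.445 mol
A remaining = 2.330 − 1.445 = 0.8850 mol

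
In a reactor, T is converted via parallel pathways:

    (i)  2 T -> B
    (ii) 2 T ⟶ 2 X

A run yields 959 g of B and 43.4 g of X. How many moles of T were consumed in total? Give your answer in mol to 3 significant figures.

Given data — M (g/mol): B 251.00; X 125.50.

n(B) = 959 / 251.00 = 3.821 mol
n(X) = 43.4 / 125.50 = 0.3458 mol
n(T) via (i) = (2/1)×3.821 = 7.642 mol
n(T) via (ii) = (2/2)×0.3458 = 0.3458 mol
total n(T) = 7.642 + 0.3458 = 7.988 mol

7.99 mol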